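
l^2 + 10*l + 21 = (l + 3)*(l + 7)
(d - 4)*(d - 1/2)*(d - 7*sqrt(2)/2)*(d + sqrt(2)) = d^4 - 9*d^3/2 - 5*sqrt(2)*d^3/2 - 5*d^2 + 45*sqrt(2)*d^2/4 - 5*sqrt(2)*d + 63*d/2 - 14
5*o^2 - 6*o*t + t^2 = (-5*o + t)*(-o + t)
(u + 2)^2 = u^2 + 4*u + 4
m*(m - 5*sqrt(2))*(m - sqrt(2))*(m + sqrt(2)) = m^4 - 5*sqrt(2)*m^3 - 2*m^2 + 10*sqrt(2)*m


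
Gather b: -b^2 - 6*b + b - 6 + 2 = -b^2 - 5*b - 4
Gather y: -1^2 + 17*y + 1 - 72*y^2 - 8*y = -72*y^2 + 9*y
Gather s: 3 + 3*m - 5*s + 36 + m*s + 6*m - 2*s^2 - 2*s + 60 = 9*m - 2*s^2 + s*(m - 7) + 99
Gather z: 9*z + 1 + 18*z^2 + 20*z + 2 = 18*z^2 + 29*z + 3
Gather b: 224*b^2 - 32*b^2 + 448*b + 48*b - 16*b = 192*b^2 + 480*b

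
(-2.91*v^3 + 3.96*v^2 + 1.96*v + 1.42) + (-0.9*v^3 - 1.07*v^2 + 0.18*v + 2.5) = -3.81*v^3 + 2.89*v^2 + 2.14*v + 3.92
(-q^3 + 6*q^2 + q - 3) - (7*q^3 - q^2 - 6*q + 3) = -8*q^3 + 7*q^2 + 7*q - 6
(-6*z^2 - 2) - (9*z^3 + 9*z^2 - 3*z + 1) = -9*z^3 - 15*z^2 + 3*z - 3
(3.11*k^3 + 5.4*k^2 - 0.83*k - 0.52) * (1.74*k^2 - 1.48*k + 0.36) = 5.4114*k^5 + 4.7932*k^4 - 8.3166*k^3 + 2.2676*k^2 + 0.4708*k - 0.1872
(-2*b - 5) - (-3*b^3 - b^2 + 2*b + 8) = 3*b^3 + b^2 - 4*b - 13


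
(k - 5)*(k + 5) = k^2 - 25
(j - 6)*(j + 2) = j^2 - 4*j - 12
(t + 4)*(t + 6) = t^2 + 10*t + 24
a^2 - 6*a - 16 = (a - 8)*(a + 2)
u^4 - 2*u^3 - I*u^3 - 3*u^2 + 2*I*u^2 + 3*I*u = u*(u - 3)*(u + 1)*(u - I)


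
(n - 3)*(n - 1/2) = n^2 - 7*n/2 + 3/2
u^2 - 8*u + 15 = (u - 5)*(u - 3)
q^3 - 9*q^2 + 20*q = q*(q - 5)*(q - 4)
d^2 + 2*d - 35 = (d - 5)*(d + 7)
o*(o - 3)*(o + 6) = o^3 + 3*o^2 - 18*o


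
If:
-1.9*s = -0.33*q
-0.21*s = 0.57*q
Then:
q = 0.00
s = 0.00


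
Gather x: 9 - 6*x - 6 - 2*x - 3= -8*x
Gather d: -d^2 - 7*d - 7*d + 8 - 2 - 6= -d^2 - 14*d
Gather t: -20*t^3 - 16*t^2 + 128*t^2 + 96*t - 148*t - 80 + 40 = -20*t^3 + 112*t^2 - 52*t - 40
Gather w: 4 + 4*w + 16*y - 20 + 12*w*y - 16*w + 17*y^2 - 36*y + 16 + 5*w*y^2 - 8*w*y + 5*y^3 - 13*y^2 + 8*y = w*(5*y^2 + 4*y - 12) + 5*y^3 + 4*y^2 - 12*y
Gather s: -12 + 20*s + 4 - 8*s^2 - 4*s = -8*s^2 + 16*s - 8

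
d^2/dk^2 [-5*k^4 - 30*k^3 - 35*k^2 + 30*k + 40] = -60*k^2 - 180*k - 70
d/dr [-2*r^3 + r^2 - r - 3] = -6*r^2 + 2*r - 1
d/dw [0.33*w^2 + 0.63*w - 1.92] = 0.66*w + 0.63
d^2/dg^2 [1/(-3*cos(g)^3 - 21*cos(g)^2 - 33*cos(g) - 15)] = (9*sin(g)^4 - 97*sin(g)^2 - 395*cos(g)/4 + 59*cos(3*g)/4 - 84)/(3*(cos(g) + 1)^4*(cos(g) + 5)^3)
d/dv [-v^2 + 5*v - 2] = 5 - 2*v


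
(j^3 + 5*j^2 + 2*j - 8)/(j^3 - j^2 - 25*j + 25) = (j^2 + 6*j + 8)/(j^2 - 25)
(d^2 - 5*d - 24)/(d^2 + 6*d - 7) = (d^2 - 5*d - 24)/(d^2 + 6*d - 7)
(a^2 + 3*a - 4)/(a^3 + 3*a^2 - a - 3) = (a + 4)/(a^2 + 4*a + 3)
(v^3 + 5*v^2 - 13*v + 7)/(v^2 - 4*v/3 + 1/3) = 3*(v^2 + 6*v - 7)/(3*v - 1)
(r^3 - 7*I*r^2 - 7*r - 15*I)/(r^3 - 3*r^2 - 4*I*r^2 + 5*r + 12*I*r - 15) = (r - 3*I)/(r - 3)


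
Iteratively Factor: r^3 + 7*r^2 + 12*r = (r + 3)*(r^2 + 4*r) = r*(r + 3)*(r + 4)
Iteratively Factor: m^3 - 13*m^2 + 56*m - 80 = (m - 5)*(m^2 - 8*m + 16) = (m - 5)*(m - 4)*(m - 4)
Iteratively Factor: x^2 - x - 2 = (x - 2)*(x + 1)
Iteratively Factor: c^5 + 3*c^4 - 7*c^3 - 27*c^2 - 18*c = (c + 1)*(c^4 + 2*c^3 - 9*c^2 - 18*c) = (c - 3)*(c + 1)*(c^3 + 5*c^2 + 6*c) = c*(c - 3)*(c + 1)*(c^2 + 5*c + 6) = c*(c - 3)*(c + 1)*(c + 2)*(c + 3)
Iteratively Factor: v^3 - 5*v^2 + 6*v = (v - 3)*(v^2 - 2*v) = (v - 3)*(v - 2)*(v)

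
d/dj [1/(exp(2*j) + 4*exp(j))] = 2*(-exp(j) - 2)*exp(-j)/(exp(j) + 4)^2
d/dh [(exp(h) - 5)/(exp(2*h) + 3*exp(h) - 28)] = (-(exp(h) - 5)*(2*exp(h) + 3) + exp(2*h) + 3*exp(h) - 28)*exp(h)/(exp(2*h) + 3*exp(h) - 28)^2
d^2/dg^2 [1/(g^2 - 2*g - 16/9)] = 162*(9*g^2 - 18*g - 36*(g - 1)^2 - 16)/(-9*g^2 + 18*g + 16)^3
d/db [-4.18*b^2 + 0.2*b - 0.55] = 0.2 - 8.36*b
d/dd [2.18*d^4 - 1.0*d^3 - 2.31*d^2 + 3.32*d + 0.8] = 8.72*d^3 - 3.0*d^2 - 4.62*d + 3.32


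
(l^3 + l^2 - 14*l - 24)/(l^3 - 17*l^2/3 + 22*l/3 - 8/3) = 3*(l^2 + 5*l + 6)/(3*l^2 - 5*l + 2)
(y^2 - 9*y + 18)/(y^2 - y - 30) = (y - 3)/(y + 5)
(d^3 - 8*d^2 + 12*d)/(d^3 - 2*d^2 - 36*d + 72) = d/(d + 6)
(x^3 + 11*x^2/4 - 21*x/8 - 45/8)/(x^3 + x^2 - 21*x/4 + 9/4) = (4*x + 5)/(2*(2*x - 1))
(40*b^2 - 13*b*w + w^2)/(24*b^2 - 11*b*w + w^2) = (-5*b + w)/(-3*b + w)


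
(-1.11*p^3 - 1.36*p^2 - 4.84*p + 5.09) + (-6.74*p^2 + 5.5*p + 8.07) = -1.11*p^3 - 8.1*p^2 + 0.66*p + 13.16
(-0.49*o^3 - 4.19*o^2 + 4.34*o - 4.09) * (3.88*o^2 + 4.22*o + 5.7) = -1.9012*o^5 - 18.325*o^4 - 3.6356*o^3 - 21.4374*o^2 + 7.4782*o - 23.313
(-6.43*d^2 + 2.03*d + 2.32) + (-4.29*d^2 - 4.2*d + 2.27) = -10.72*d^2 - 2.17*d + 4.59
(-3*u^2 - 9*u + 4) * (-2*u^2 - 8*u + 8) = 6*u^4 + 42*u^3 + 40*u^2 - 104*u + 32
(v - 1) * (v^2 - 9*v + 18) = v^3 - 10*v^2 + 27*v - 18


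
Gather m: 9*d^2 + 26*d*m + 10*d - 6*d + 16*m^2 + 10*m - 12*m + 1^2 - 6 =9*d^2 + 4*d + 16*m^2 + m*(26*d - 2) - 5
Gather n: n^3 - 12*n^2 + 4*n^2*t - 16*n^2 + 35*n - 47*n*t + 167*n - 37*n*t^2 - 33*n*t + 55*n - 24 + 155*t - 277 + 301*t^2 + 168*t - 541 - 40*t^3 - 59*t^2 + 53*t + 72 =n^3 + n^2*(4*t - 28) + n*(-37*t^2 - 80*t + 257) - 40*t^3 + 242*t^2 + 376*t - 770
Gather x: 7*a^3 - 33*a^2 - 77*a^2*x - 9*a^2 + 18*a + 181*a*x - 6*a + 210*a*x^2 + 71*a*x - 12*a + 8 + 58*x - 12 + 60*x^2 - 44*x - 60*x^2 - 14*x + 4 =7*a^3 - 42*a^2 + 210*a*x^2 + x*(-77*a^2 + 252*a)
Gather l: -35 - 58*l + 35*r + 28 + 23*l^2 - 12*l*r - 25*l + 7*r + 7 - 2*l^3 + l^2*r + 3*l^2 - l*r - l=-2*l^3 + l^2*(r + 26) + l*(-13*r - 84) + 42*r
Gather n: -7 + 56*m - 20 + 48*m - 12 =104*m - 39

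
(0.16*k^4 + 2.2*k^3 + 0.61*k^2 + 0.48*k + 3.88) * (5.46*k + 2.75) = 0.8736*k^5 + 12.452*k^4 + 9.3806*k^3 + 4.2983*k^2 + 22.5048*k + 10.67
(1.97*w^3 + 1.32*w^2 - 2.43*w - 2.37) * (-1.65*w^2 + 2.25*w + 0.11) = -3.2505*w^5 + 2.2545*w^4 + 7.1962*w^3 - 1.4118*w^2 - 5.5998*w - 0.2607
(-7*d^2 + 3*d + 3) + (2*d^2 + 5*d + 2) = -5*d^2 + 8*d + 5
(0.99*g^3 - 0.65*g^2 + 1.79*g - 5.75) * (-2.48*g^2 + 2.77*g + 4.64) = -2.4552*g^5 + 4.3543*g^4 - 1.6461*g^3 + 16.2023*g^2 - 7.6219*g - 26.68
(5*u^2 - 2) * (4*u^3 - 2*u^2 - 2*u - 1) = 20*u^5 - 10*u^4 - 18*u^3 - u^2 + 4*u + 2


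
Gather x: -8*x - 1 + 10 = 9 - 8*x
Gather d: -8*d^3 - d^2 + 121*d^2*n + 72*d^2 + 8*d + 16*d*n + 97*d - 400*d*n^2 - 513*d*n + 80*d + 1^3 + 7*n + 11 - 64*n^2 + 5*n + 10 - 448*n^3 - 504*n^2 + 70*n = -8*d^3 + d^2*(121*n + 71) + d*(-400*n^2 - 497*n + 185) - 448*n^3 - 568*n^2 + 82*n + 22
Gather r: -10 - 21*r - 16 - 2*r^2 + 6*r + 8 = -2*r^2 - 15*r - 18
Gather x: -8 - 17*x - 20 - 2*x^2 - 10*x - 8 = -2*x^2 - 27*x - 36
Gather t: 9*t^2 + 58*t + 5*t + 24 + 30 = 9*t^2 + 63*t + 54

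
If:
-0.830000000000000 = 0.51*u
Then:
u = -1.63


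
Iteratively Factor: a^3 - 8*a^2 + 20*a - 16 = (a - 4)*(a^2 - 4*a + 4) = (a - 4)*(a - 2)*(a - 2)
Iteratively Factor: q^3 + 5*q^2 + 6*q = (q + 3)*(q^2 + 2*q) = q*(q + 3)*(q + 2)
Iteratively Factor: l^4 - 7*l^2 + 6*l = (l - 1)*(l^3 + l^2 - 6*l) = (l - 1)*(l + 3)*(l^2 - 2*l) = (l - 2)*(l - 1)*(l + 3)*(l)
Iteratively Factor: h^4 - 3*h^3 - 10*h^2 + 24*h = (h)*(h^3 - 3*h^2 - 10*h + 24) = h*(h + 3)*(h^2 - 6*h + 8) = h*(h - 4)*(h + 3)*(h - 2)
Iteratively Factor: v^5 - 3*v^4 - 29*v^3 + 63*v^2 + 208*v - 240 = (v + 4)*(v^4 - 7*v^3 - v^2 + 67*v - 60) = (v - 5)*(v + 4)*(v^3 - 2*v^2 - 11*v + 12) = (v - 5)*(v + 3)*(v + 4)*(v^2 - 5*v + 4) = (v - 5)*(v - 1)*(v + 3)*(v + 4)*(v - 4)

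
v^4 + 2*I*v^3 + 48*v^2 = v^2*(v - 6*I)*(v + 8*I)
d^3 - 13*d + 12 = (d - 3)*(d - 1)*(d + 4)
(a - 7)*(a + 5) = a^2 - 2*a - 35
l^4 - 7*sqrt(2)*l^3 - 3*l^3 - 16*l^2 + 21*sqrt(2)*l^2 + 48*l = l*(l - 3)*(l - 8*sqrt(2))*(l + sqrt(2))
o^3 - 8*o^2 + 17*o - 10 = (o - 5)*(o - 2)*(o - 1)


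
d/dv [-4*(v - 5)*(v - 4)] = 36 - 8*v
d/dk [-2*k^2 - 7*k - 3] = -4*k - 7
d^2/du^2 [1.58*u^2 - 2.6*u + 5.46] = 3.16000000000000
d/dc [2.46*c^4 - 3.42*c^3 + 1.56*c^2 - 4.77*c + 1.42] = 9.84*c^3 - 10.26*c^2 + 3.12*c - 4.77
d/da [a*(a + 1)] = 2*a + 1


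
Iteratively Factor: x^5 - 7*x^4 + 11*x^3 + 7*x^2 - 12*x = (x - 3)*(x^4 - 4*x^3 - x^2 + 4*x) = x*(x - 3)*(x^3 - 4*x^2 - x + 4) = x*(x - 3)*(x + 1)*(x^2 - 5*x + 4) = x*(x - 3)*(x - 1)*(x + 1)*(x - 4)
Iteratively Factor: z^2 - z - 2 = (z + 1)*(z - 2)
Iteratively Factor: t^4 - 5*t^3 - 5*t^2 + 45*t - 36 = (t + 3)*(t^3 - 8*t^2 + 19*t - 12) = (t - 3)*(t + 3)*(t^2 - 5*t + 4) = (t - 3)*(t - 1)*(t + 3)*(t - 4)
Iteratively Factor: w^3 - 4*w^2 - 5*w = (w - 5)*(w^2 + w) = (w - 5)*(w + 1)*(w)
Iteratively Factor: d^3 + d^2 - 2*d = (d)*(d^2 + d - 2) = d*(d - 1)*(d + 2)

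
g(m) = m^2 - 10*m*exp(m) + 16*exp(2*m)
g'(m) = -10*m*exp(m) + 2*m + 32*exp(2*m) - 10*exp(m)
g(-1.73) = 6.56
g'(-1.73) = -1.16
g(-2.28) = 7.70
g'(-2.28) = -2.92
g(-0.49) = 9.25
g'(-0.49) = 7.91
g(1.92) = 617.13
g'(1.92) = 1293.48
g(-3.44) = 12.95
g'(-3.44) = -6.06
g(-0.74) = 7.72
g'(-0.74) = 4.56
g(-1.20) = 6.51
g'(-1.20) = 1.11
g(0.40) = 29.80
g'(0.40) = 51.13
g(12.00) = 423806423646.52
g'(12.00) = 847630750056.11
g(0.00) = 16.00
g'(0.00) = 22.00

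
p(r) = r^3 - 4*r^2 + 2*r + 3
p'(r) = 3*r^2 - 8*r + 2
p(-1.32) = -8.91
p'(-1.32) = 17.79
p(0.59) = 2.99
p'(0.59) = -1.68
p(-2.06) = -26.84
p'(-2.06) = 31.21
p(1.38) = 0.77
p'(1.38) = -3.33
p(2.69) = -1.10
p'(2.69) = 2.19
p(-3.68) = -108.37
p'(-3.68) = 72.07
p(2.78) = -0.87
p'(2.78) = 2.95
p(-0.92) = -3.00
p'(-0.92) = 11.90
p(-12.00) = -2325.00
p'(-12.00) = 530.00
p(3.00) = 0.00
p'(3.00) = 5.00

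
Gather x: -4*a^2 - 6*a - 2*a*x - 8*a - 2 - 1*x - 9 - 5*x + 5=-4*a^2 - 14*a + x*(-2*a - 6) - 6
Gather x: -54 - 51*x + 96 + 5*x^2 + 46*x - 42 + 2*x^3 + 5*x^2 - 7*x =2*x^3 + 10*x^2 - 12*x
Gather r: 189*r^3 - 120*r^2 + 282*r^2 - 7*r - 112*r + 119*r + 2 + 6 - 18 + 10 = 189*r^3 + 162*r^2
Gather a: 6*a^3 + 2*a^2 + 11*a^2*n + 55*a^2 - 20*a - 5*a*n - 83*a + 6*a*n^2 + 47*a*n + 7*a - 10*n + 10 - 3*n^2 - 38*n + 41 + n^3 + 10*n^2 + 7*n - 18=6*a^3 + a^2*(11*n + 57) + a*(6*n^2 + 42*n - 96) + n^3 + 7*n^2 - 41*n + 33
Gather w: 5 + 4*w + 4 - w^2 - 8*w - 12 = -w^2 - 4*w - 3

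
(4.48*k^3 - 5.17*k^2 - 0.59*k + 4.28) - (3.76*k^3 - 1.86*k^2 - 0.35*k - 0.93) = 0.720000000000001*k^3 - 3.31*k^2 - 0.24*k + 5.21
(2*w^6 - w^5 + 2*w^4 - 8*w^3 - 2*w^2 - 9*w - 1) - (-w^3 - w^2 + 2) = 2*w^6 - w^5 + 2*w^4 - 7*w^3 - w^2 - 9*w - 3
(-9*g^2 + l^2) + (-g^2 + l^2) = -10*g^2 + 2*l^2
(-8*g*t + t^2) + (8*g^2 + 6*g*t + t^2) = 8*g^2 - 2*g*t + 2*t^2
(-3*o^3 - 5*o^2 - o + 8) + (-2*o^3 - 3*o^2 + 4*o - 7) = -5*o^3 - 8*o^2 + 3*o + 1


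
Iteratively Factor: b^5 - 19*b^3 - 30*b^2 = (b - 5)*(b^4 + 5*b^3 + 6*b^2) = (b - 5)*(b + 2)*(b^3 + 3*b^2) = (b - 5)*(b + 2)*(b + 3)*(b^2) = b*(b - 5)*(b + 2)*(b + 3)*(b)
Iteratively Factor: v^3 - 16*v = (v + 4)*(v^2 - 4*v) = v*(v + 4)*(v - 4)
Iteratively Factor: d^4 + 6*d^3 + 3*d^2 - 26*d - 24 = (d + 1)*(d^3 + 5*d^2 - 2*d - 24) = (d - 2)*(d + 1)*(d^2 + 7*d + 12) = (d - 2)*(d + 1)*(d + 3)*(d + 4)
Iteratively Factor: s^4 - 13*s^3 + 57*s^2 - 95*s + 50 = (s - 1)*(s^3 - 12*s^2 + 45*s - 50) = (s - 5)*(s - 1)*(s^2 - 7*s + 10) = (s - 5)*(s - 2)*(s - 1)*(s - 5)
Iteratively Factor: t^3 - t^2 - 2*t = (t + 1)*(t^2 - 2*t) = t*(t + 1)*(t - 2)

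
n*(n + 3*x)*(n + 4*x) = n^3 + 7*n^2*x + 12*n*x^2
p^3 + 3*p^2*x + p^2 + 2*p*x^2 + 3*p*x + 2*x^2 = (p + 1)*(p + x)*(p + 2*x)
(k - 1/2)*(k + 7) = k^2 + 13*k/2 - 7/2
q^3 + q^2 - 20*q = q*(q - 4)*(q + 5)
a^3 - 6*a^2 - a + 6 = (a - 6)*(a - 1)*(a + 1)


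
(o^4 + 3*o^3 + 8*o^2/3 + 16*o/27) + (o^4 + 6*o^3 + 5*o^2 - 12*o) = 2*o^4 + 9*o^3 + 23*o^2/3 - 308*o/27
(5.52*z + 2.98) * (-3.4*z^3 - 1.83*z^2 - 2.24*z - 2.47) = -18.768*z^4 - 20.2336*z^3 - 17.8182*z^2 - 20.3096*z - 7.3606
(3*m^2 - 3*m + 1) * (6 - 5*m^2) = -15*m^4 + 15*m^3 + 13*m^2 - 18*m + 6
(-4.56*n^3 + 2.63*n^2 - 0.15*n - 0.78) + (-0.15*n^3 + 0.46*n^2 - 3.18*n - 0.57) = -4.71*n^3 + 3.09*n^2 - 3.33*n - 1.35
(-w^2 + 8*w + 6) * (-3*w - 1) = 3*w^3 - 23*w^2 - 26*w - 6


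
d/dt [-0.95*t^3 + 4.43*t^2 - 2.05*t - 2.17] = -2.85*t^2 + 8.86*t - 2.05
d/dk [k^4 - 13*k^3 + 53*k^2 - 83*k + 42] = 4*k^3 - 39*k^2 + 106*k - 83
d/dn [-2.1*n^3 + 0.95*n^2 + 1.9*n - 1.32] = -6.3*n^2 + 1.9*n + 1.9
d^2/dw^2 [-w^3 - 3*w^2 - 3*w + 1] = -6*w - 6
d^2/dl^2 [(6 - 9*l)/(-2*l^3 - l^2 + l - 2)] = 6*((3*l - 2)*(6*l^2 + 2*l - 1)^2 + (-18*l^2 - 6*l - (3*l - 2)*(6*l + 1) + 3)*(2*l^3 + l^2 - l + 2))/(2*l^3 + l^2 - l + 2)^3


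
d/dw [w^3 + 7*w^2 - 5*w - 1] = 3*w^2 + 14*w - 5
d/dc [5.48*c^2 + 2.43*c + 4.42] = 10.96*c + 2.43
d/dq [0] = 0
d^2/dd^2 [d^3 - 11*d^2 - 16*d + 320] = 6*d - 22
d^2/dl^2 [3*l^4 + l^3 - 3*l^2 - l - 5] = 36*l^2 + 6*l - 6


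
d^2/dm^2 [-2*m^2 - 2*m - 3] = -4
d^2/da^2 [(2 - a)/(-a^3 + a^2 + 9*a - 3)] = 2*((a - 2)*(-3*a^2 + 2*a + 9)^2 + (-3*a^2 + 2*a - (a - 2)*(3*a - 1) + 9)*(a^3 - a^2 - 9*a + 3))/(a^3 - a^2 - 9*a + 3)^3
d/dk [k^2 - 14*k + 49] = 2*k - 14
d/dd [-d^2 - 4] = -2*d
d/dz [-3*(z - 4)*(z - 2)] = 18 - 6*z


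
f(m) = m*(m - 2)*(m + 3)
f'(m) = m*(m - 2) + m*(m + 3) + (m - 2)*(m + 3)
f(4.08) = 60.08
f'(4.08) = 52.10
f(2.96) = 16.94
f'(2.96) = 26.20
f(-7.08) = -262.29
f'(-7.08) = 130.22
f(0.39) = -2.13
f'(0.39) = -4.76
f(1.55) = -3.17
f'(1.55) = 4.31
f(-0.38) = 2.37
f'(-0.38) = -6.33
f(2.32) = 3.95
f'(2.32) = 14.79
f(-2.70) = 3.81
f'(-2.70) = 10.47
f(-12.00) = -1512.00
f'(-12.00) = 402.00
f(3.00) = 18.00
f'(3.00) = 27.00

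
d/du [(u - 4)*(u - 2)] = 2*u - 6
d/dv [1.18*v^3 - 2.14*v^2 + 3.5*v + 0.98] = 3.54*v^2 - 4.28*v + 3.5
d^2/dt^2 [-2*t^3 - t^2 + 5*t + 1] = -12*t - 2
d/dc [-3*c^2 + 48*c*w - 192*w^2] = -6*c + 48*w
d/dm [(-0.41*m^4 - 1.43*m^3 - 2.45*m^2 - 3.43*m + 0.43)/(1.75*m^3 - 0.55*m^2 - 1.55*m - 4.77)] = (-0.7175*m^6 + 0.451*m^5 + 6.9805*m^4 + 24.2608*m^3 + 20.1168*m^2 + 23.846*m + 17.0276)/(3.0625*m^6 - 1.925*m^5 - 5.1225*m^4 - 14.99*m^3 + 7.6495*m^2 + 14.787*m + 22.7529)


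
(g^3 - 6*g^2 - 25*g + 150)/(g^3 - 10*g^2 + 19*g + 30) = (g + 5)/(g + 1)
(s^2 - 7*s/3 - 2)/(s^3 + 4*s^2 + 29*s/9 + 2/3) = 3*(s - 3)/(3*s^2 + 10*s + 3)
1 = 1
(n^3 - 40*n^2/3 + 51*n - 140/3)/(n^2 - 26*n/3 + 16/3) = (3*n^3 - 40*n^2 + 153*n - 140)/(3*n^2 - 26*n + 16)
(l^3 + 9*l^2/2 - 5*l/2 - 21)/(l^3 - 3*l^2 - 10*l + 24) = (l + 7/2)/(l - 4)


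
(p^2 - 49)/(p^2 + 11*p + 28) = (p - 7)/(p + 4)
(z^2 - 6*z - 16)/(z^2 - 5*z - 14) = (z - 8)/(z - 7)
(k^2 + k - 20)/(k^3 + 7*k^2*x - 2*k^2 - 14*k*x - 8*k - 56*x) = (k + 5)/(k^2 + 7*k*x + 2*k + 14*x)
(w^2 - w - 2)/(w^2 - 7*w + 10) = (w + 1)/(w - 5)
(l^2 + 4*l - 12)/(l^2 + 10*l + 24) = (l - 2)/(l + 4)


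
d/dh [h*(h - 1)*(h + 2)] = 3*h^2 + 2*h - 2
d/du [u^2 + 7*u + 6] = 2*u + 7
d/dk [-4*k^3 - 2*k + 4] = -12*k^2 - 2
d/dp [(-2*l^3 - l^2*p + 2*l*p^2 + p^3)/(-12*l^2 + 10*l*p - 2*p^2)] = (16*l^4 - 28*l^3*p - 9*l^2*p^2 + 10*l*p^3 - p^4)/(2*(36*l^4 - 60*l^3*p + 37*l^2*p^2 - 10*l*p^3 + p^4))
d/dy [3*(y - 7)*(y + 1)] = 6*y - 18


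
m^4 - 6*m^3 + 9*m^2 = m^2*(m - 3)^2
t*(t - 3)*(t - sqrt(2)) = t^3 - 3*t^2 - sqrt(2)*t^2 + 3*sqrt(2)*t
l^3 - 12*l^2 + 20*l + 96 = (l - 8)*(l - 6)*(l + 2)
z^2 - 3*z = z*(z - 3)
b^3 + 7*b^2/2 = b^2*(b + 7/2)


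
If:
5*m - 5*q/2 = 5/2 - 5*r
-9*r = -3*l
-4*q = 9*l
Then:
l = 3*r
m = 1/2 - 35*r/8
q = -27*r/4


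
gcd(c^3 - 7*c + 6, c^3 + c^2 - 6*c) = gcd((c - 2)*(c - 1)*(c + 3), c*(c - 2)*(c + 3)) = c^2 + c - 6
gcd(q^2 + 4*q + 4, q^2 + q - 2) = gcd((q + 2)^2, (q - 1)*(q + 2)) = q + 2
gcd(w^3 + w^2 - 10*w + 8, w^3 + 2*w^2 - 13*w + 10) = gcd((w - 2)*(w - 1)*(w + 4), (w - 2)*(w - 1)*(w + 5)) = w^2 - 3*w + 2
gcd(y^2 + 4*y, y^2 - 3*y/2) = y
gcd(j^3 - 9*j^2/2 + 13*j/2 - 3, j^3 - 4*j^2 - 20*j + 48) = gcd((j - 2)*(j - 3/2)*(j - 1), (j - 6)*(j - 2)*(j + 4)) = j - 2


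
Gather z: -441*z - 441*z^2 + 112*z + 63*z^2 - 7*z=-378*z^2 - 336*z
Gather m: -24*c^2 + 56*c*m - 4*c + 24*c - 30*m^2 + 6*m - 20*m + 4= -24*c^2 + 20*c - 30*m^2 + m*(56*c - 14) + 4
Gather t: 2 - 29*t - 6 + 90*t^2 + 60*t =90*t^2 + 31*t - 4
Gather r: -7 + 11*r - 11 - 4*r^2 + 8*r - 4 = -4*r^2 + 19*r - 22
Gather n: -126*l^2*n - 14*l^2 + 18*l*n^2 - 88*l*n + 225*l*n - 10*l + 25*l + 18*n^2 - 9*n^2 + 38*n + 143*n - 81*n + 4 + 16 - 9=-14*l^2 + 15*l + n^2*(18*l + 9) + n*(-126*l^2 + 137*l + 100) + 11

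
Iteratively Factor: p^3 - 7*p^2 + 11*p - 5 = (p - 1)*(p^2 - 6*p + 5) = (p - 5)*(p - 1)*(p - 1)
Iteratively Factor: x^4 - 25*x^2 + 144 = (x - 3)*(x^3 + 3*x^2 - 16*x - 48) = (x - 3)*(x + 3)*(x^2 - 16) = (x - 4)*(x - 3)*(x + 3)*(x + 4)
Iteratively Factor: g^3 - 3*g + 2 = (g + 2)*(g^2 - 2*g + 1) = (g - 1)*(g + 2)*(g - 1)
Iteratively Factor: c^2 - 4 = (c + 2)*(c - 2)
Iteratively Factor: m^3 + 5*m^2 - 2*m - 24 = (m + 4)*(m^2 + m - 6) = (m - 2)*(m + 4)*(m + 3)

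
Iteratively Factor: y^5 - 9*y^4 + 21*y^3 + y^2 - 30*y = (y - 2)*(y^4 - 7*y^3 + 7*y^2 + 15*y) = y*(y - 2)*(y^3 - 7*y^2 + 7*y + 15) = y*(y - 2)*(y + 1)*(y^2 - 8*y + 15) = y*(y - 3)*(y - 2)*(y + 1)*(y - 5)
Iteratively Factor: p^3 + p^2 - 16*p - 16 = (p + 4)*(p^2 - 3*p - 4) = (p + 1)*(p + 4)*(p - 4)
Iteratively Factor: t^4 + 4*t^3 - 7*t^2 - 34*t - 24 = (t - 3)*(t^3 + 7*t^2 + 14*t + 8) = (t - 3)*(t + 4)*(t^2 + 3*t + 2) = (t - 3)*(t + 2)*(t + 4)*(t + 1)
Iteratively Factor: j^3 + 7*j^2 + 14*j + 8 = (j + 2)*(j^2 + 5*j + 4) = (j + 1)*(j + 2)*(j + 4)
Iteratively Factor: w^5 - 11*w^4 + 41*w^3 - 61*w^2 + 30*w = (w - 5)*(w^4 - 6*w^3 + 11*w^2 - 6*w) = w*(w - 5)*(w^3 - 6*w^2 + 11*w - 6) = w*(w - 5)*(w - 2)*(w^2 - 4*w + 3) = w*(w - 5)*(w - 3)*(w - 2)*(w - 1)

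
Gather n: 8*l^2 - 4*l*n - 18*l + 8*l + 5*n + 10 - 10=8*l^2 - 10*l + n*(5 - 4*l)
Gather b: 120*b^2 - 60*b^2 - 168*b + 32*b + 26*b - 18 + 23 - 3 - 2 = 60*b^2 - 110*b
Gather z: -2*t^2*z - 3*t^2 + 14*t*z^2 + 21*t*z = -3*t^2 + 14*t*z^2 + z*(-2*t^2 + 21*t)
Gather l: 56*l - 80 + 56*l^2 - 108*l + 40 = 56*l^2 - 52*l - 40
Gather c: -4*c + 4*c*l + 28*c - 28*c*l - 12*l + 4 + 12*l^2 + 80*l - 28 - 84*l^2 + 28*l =c*(24 - 24*l) - 72*l^2 + 96*l - 24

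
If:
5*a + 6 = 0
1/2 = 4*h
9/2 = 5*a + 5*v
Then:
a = -6/5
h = 1/8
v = 21/10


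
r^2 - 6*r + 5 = (r - 5)*(r - 1)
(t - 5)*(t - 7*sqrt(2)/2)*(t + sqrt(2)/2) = t^3 - 5*t^2 - 3*sqrt(2)*t^2 - 7*t/2 + 15*sqrt(2)*t + 35/2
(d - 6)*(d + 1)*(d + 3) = d^3 - 2*d^2 - 21*d - 18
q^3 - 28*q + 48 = (q - 4)*(q - 2)*(q + 6)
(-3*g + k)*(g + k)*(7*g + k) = -21*g^3 - 17*g^2*k + 5*g*k^2 + k^3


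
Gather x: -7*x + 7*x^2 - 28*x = 7*x^2 - 35*x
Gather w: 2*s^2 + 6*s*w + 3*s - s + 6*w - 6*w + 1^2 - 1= 2*s^2 + 6*s*w + 2*s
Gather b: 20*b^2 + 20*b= 20*b^2 + 20*b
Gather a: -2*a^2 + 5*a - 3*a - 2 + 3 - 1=-2*a^2 + 2*a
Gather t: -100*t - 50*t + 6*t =-144*t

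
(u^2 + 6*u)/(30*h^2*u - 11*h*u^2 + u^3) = (u + 6)/(30*h^2 - 11*h*u + u^2)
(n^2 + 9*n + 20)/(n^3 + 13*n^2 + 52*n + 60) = (n + 4)/(n^2 + 8*n + 12)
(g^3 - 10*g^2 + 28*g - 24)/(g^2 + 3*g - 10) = (g^2 - 8*g + 12)/(g + 5)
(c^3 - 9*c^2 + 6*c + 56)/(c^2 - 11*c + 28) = c + 2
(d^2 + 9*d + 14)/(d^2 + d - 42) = (d + 2)/(d - 6)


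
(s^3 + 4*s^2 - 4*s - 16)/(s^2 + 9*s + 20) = (s^2 - 4)/(s + 5)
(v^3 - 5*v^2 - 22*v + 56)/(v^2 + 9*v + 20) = (v^2 - 9*v + 14)/(v + 5)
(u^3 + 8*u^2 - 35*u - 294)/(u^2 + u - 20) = (u^3 + 8*u^2 - 35*u - 294)/(u^2 + u - 20)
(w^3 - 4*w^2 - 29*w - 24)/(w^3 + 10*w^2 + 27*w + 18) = (w - 8)/(w + 6)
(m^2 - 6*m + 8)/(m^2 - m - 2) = (m - 4)/(m + 1)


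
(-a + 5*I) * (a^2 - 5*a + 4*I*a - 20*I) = -a^3 + 5*a^2 + I*a^2 - 20*a - 5*I*a + 100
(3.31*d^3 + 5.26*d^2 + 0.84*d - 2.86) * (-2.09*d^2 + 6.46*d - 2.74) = -6.9179*d^5 + 10.3892*d^4 + 23.1546*d^3 - 3.0086*d^2 - 20.7772*d + 7.8364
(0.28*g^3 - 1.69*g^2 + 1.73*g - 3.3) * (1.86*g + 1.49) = 0.5208*g^4 - 2.7262*g^3 + 0.6997*g^2 - 3.5603*g - 4.917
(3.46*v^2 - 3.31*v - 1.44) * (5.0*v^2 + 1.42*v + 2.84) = 17.3*v^4 - 11.6368*v^3 - 2.0738*v^2 - 11.4452*v - 4.0896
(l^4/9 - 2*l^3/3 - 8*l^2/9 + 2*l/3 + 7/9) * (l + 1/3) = l^5/9 - 17*l^4/27 - 10*l^3/9 + 10*l^2/27 + l + 7/27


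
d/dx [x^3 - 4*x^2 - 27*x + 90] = 3*x^2 - 8*x - 27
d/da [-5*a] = -5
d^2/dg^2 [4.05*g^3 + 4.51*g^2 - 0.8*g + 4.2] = 24.3*g + 9.02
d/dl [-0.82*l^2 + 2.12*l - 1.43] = 2.12 - 1.64*l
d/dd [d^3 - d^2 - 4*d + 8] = 3*d^2 - 2*d - 4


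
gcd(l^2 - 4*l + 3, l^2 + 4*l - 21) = l - 3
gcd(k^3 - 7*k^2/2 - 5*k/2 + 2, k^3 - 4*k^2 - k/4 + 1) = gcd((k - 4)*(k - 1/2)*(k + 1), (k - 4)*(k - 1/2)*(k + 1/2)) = k^2 - 9*k/2 + 2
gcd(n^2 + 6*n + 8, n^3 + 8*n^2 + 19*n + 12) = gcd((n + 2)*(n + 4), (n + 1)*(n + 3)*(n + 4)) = n + 4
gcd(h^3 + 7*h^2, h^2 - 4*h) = h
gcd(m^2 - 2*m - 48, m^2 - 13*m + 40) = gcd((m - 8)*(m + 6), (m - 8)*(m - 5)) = m - 8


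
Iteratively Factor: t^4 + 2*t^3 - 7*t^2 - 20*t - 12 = (t + 2)*(t^3 - 7*t - 6) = (t + 1)*(t + 2)*(t^2 - t - 6) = (t - 3)*(t + 1)*(t + 2)*(t + 2)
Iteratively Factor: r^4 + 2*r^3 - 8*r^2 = (r)*(r^3 + 2*r^2 - 8*r) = r*(r + 4)*(r^2 - 2*r) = r*(r - 2)*(r + 4)*(r)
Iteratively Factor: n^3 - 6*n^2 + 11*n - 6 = (n - 3)*(n^2 - 3*n + 2) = (n - 3)*(n - 2)*(n - 1)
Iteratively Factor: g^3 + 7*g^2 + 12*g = (g + 3)*(g^2 + 4*g) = g*(g + 3)*(g + 4)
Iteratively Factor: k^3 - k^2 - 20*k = (k)*(k^2 - k - 20) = k*(k + 4)*(k - 5)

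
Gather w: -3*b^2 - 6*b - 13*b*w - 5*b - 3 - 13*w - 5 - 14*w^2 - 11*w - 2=-3*b^2 - 11*b - 14*w^2 + w*(-13*b - 24) - 10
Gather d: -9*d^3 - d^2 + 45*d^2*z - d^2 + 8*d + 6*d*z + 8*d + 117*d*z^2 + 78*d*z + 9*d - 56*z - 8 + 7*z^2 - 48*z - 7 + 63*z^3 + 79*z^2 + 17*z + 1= -9*d^3 + d^2*(45*z - 2) + d*(117*z^2 + 84*z + 25) + 63*z^3 + 86*z^2 - 87*z - 14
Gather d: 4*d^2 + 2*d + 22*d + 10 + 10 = 4*d^2 + 24*d + 20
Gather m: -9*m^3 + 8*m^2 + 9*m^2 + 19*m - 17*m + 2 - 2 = -9*m^3 + 17*m^2 + 2*m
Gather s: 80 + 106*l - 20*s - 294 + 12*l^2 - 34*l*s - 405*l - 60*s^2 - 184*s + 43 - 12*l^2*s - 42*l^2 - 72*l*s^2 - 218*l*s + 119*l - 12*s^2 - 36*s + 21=-30*l^2 - 180*l + s^2*(-72*l - 72) + s*(-12*l^2 - 252*l - 240) - 150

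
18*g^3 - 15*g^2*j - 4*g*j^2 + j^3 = (-6*g + j)*(-g + j)*(3*g + j)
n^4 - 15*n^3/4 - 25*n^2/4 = n^2*(n - 5)*(n + 5/4)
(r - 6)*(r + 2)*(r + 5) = r^3 + r^2 - 32*r - 60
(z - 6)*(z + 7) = z^2 + z - 42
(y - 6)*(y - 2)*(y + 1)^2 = y^4 - 6*y^3 - 3*y^2 + 16*y + 12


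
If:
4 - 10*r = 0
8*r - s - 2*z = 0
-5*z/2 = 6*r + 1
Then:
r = 2/5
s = 148/25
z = -34/25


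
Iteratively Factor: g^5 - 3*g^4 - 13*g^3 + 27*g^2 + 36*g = (g + 3)*(g^4 - 6*g^3 + 5*g^2 + 12*g) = (g + 1)*(g + 3)*(g^3 - 7*g^2 + 12*g) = (g - 3)*(g + 1)*(g + 3)*(g^2 - 4*g) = (g - 4)*(g - 3)*(g + 1)*(g + 3)*(g)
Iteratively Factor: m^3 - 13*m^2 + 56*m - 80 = (m - 4)*(m^2 - 9*m + 20) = (m - 5)*(m - 4)*(m - 4)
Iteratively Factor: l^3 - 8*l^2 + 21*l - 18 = (l - 3)*(l^2 - 5*l + 6) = (l - 3)*(l - 2)*(l - 3)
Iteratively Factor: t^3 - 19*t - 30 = (t + 3)*(t^2 - 3*t - 10) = (t - 5)*(t + 3)*(t + 2)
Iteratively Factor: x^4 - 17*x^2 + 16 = (x - 4)*(x^3 + 4*x^2 - x - 4) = (x - 4)*(x + 1)*(x^2 + 3*x - 4) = (x - 4)*(x - 1)*(x + 1)*(x + 4)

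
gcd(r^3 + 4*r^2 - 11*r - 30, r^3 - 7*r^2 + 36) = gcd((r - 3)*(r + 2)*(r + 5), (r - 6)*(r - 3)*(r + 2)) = r^2 - r - 6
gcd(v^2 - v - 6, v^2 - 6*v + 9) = v - 3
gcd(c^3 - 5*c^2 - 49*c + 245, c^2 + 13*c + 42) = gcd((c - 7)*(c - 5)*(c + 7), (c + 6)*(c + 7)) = c + 7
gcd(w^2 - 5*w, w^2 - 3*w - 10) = w - 5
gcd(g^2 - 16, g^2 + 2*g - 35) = 1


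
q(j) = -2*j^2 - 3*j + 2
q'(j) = -4*j - 3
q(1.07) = -3.50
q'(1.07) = -7.28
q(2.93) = -23.96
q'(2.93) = -14.72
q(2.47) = -17.61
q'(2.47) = -12.88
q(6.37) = -98.26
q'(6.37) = -28.48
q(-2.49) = -2.93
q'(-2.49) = 6.96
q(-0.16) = 2.43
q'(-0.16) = -2.36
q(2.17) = -13.93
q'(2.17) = -11.68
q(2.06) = -12.67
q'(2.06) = -11.24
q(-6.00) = -52.00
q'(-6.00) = 21.00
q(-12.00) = -250.00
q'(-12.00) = 45.00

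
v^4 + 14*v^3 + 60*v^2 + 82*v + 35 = (v + 1)^2*(v + 5)*(v + 7)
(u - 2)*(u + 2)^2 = u^3 + 2*u^2 - 4*u - 8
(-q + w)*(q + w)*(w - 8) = -q^2*w + 8*q^2 + w^3 - 8*w^2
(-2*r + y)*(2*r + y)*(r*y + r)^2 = -4*r^4*y^2 - 8*r^4*y - 4*r^4 + r^2*y^4 + 2*r^2*y^3 + r^2*y^2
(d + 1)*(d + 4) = d^2 + 5*d + 4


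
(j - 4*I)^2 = j^2 - 8*I*j - 16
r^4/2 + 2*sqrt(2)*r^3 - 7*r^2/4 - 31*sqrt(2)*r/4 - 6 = (r/2 + sqrt(2)/2)*(r - 3*sqrt(2)/2)*(r + sqrt(2)/2)*(r + 4*sqrt(2))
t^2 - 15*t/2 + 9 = (t - 6)*(t - 3/2)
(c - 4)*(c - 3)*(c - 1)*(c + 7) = c^4 - c^3 - 37*c^2 + 121*c - 84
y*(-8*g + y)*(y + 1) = -8*g*y^2 - 8*g*y + y^3 + y^2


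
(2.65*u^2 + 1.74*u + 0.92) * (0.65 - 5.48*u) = -14.522*u^3 - 7.8127*u^2 - 3.9106*u + 0.598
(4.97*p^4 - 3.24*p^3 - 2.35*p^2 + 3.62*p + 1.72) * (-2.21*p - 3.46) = -10.9837*p^5 - 10.0358*p^4 + 16.4039*p^3 + 0.130800000000001*p^2 - 16.3264*p - 5.9512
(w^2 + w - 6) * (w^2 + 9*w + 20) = w^4 + 10*w^3 + 23*w^2 - 34*w - 120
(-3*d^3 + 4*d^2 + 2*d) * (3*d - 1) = -9*d^4 + 15*d^3 + 2*d^2 - 2*d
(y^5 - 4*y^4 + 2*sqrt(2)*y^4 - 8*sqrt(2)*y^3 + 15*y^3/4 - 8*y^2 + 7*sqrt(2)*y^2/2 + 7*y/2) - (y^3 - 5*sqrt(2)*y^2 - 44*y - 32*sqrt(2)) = y^5 - 4*y^4 + 2*sqrt(2)*y^4 - 8*sqrt(2)*y^3 + 11*y^3/4 - 8*y^2 + 17*sqrt(2)*y^2/2 + 95*y/2 + 32*sqrt(2)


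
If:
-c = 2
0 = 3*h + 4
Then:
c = -2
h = -4/3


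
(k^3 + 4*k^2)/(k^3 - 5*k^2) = (k + 4)/(k - 5)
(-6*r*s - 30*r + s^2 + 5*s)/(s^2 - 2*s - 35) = (-6*r + s)/(s - 7)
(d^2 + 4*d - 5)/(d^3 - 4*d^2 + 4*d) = (d^2 + 4*d - 5)/(d*(d^2 - 4*d + 4))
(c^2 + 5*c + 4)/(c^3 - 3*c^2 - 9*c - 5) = (c + 4)/(c^2 - 4*c - 5)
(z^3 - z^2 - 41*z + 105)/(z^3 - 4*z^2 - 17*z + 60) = (z + 7)/(z + 4)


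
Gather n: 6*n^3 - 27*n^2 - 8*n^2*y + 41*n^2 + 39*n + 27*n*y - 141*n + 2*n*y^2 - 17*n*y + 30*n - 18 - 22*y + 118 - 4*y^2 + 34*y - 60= 6*n^3 + n^2*(14 - 8*y) + n*(2*y^2 + 10*y - 72) - 4*y^2 + 12*y + 40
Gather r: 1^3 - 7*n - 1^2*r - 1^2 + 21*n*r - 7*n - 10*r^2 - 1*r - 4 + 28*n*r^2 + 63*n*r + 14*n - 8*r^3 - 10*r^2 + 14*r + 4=-8*r^3 + r^2*(28*n - 20) + r*(84*n + 12)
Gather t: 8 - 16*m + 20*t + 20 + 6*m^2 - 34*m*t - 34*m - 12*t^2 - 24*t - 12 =6*m^2 - 50*m - 12*t^2 + t*(-34*m - 4) + 16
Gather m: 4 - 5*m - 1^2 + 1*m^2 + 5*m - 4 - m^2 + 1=0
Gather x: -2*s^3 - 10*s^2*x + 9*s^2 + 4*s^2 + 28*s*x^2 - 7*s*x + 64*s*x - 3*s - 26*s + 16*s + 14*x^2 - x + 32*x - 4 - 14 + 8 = -2*s^3 + 13*s^2 - 13*s + x^2*(28*s + 14) + x*(-10*s^2 + 57*s + 31) - 10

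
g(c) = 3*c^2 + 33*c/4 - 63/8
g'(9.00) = 62.25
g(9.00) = 309.38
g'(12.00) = 80.25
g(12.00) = 523.12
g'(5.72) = 42.57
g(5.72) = 137.47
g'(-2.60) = -7.35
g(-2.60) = -9.04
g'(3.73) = 30.63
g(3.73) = 64.64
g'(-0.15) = 7.35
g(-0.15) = -9.04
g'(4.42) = 34.77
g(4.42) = 87.20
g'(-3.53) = -12.93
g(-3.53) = 0.39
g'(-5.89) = -27.09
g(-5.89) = 47.61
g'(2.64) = 24.09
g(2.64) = 34.81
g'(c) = 6*c + 33/4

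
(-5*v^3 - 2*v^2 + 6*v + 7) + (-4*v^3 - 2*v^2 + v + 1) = -9*v^3 - 4*v^2 + 7*v + 8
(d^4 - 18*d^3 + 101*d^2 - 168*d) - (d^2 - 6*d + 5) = d^4 - 18*d^3 + 100*d^2 - 162*d - 5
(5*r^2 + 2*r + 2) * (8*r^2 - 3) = 40*r^4 + 16*r^3 + r^2 - 6*r - 6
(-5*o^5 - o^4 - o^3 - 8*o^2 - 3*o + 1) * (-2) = 10*o^5 + 2*o^4 + 2*o^3 + 16*o^2 + 6*o - 2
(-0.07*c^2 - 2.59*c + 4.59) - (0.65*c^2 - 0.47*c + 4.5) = -0.72*c^2 - 2.12*c + 0.0899999999999999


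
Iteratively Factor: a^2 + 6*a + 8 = (a + 2)*(a + 4)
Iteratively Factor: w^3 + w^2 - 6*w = (w)*(w^2 + w - 6) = w*(w + 3)*(w - 2)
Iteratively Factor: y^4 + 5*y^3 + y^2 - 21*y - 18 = (y + 3)*(y^3 + 2*y^2 - 5*y - 6) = (y + 1)*(y + 3)*(y^2 + y - 6) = (y + 1)*(y + 3)^2*(y - 2)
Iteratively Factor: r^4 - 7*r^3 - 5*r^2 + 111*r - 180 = (r - 5)*(r^3 - 2*r^2 - 15*r + 36) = (r - 5)*(r - 3)*(r^2 + r - 12) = (r - 5)*(r - 3)^2*(r + 4)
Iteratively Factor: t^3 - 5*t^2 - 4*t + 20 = (t - 5)*(t^2 - 4) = (t - 5)*(t + 2)*(t - 2)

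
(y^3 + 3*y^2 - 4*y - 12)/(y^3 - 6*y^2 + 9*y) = (y^3 + 3*y^2 - 4*y - 12)/(y*(y^2 - 6*y + 9))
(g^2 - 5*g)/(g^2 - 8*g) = (g - 5)/(g - 8)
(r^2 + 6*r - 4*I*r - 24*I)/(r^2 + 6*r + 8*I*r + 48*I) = (r - 4*I)/(r + 8*I)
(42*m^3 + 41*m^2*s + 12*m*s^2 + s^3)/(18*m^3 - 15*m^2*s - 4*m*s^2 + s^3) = (14*m^2 + 9*m*s + s^2)/(6*m^2 - 7*m*s + s^2)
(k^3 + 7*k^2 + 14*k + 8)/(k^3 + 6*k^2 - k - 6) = (k^2 + 6*k + 8)/(k^2 + 5*k - 6)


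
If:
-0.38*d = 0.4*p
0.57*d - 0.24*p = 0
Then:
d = 0.00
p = 0.00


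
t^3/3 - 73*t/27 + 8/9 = (t/3 + 1)*(t - 8/3)*(t - 1/3)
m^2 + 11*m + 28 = (m + 4)*(m + 7)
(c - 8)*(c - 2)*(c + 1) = c^3 - 9*c^2 + 6*c + 16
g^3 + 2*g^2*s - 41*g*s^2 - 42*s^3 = (g - 6*s)*(g + s)*(g + 7*s)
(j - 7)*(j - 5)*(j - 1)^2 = j^4 - 14*j^3 + 60*j^2 - 82*j + 35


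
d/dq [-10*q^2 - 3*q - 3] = -20*q - 3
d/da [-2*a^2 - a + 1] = -4*a - 1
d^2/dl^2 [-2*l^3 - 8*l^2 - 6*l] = -12*l - 16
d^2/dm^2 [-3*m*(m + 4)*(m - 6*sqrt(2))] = -18*m - 24 + 36*sqrt(2)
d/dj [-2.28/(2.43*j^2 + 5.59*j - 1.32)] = (11.0808*j + 12.7452)/(2.43*j^2 + 5.59*j - 1.32)^2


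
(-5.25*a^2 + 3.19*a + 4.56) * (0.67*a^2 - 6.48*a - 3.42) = -3.5175*a^4 + 36.1573*a^3 + 0.338999999999995*a^2 - 40.4586*a - 15.5952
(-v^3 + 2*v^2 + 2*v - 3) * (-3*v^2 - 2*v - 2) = 3*v^5 - 4*v^4 - 8*v^3 + v^2 + 2*v + 6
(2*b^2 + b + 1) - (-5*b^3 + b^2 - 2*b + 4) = 5*b^3 + b^2 + 3*b - 3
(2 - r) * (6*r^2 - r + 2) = -6*r^3 + 13*r^2 - 4*r + 4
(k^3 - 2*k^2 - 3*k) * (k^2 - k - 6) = k^5 - 3*k^4 - 7*k^3 + 15*k^2 + 18*k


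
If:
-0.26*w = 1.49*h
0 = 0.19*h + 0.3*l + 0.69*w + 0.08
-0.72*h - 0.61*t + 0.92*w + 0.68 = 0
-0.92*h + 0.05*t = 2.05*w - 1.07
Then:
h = -0.11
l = -1.63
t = 2.18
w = 0.62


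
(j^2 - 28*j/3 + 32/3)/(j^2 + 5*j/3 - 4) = (j - 8)/(j + 3)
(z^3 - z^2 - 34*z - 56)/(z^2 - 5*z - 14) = z + 4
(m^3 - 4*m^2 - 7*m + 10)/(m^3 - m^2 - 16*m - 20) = (m - 1)/(m + 2)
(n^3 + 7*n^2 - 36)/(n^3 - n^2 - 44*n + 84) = (n^2 + 9*n + 18)/(n^2 + n - 42)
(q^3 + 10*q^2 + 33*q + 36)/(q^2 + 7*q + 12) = q + 3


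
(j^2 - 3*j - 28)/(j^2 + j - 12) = (j - 7)/(j - 3)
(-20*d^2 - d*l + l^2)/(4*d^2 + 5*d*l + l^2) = (-5*d + l)/(d + l)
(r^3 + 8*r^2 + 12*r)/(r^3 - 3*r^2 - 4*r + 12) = r*(r + 6)/(r^2 - 5*r + 6)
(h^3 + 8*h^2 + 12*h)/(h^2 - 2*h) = (h^2 + 8*h + 12)/(h - 2)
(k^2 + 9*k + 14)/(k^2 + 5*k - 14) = (k + 2)/(k - 2)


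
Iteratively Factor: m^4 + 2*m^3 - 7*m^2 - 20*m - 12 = (m + 2)*(m^3 - 7*m - 6) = (m + 1)*(m + 2)*(m^2 - m - 6) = (m - 3)*(m + 1)*(m + 2)*(m + 2)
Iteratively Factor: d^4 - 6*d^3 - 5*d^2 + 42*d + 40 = (d + 1)*(d^3 - 7*d^2 + 2*d + 40) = (d + 1)*(d + 2)*(d^2 - 9*d + 20) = (d - 4)*(d + 1)*(d + 2)*(d - 5)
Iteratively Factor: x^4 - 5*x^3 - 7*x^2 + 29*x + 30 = (x - 3)*(x^3 - 2*x^2 - 13*x - 10) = (x - 3)*(x + 2)*(x^2 - 4*x - 5) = (x - 3)*(x + 1)*(x + 2)*(x - 5)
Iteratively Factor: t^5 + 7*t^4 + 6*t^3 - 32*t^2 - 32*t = (t + 4)*(t^4 + 3*t^3 - 6*t^2 - 8*t) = t*(t + 4)*(t^3 + 3*t^2 - 6*t - 8) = t*(t + 1)*(t + 4)*(t^2 + 2*t - 8) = t*(t + 1)*(t + 4)^2*(t - 2)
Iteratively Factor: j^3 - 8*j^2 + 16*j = (j)*(j^2 - 8*j + 16) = j*(j - 4)*(j - 4)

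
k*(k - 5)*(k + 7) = k^3 + 2*k^2 - 35*k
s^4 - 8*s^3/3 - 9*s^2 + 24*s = s*(s - 3)*(s - 8/3)*(s + 3)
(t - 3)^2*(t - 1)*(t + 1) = t^4 - 6*t^3 + 8*t^2 + 6*t - 9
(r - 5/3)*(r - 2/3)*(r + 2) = r^3 - r^2/3 - 32*r/9 + 20/9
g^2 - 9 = (g - 3)*(g + 3)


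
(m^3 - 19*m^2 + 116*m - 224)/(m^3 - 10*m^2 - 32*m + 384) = (m^2 - 11*m + 28)/(m^2 - 2*m - 48)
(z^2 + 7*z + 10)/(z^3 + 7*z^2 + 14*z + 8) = (z + 5)/(z^2 + 5*z + 4)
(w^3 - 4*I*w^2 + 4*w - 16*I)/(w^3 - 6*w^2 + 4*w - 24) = (w - 4*I)/(w - 6)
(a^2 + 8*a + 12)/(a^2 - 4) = (a + 6)/(a - 2)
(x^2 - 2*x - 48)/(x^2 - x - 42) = (x - 8)/(x - 7)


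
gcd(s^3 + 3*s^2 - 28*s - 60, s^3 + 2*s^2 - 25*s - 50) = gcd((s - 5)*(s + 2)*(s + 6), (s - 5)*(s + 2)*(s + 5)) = s^2 - 3*s - 10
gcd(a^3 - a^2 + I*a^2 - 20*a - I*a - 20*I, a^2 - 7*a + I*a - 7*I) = a + I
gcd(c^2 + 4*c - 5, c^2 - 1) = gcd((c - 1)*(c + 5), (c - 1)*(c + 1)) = c - 1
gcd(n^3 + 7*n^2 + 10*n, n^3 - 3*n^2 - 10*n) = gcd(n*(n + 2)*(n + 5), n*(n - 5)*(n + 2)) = n^2 + 2*n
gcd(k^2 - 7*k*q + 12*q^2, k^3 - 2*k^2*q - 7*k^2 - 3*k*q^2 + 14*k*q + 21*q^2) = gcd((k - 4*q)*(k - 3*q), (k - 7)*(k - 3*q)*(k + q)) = -k + 3*q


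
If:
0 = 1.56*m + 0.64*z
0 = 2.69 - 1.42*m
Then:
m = 1.89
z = -4.62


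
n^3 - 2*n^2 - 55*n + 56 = (n - 8)*(n - 1)*(n + 7)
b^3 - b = b*(b - 1)*(b + 1)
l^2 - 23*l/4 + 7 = (l - 4)*(l - 7/4)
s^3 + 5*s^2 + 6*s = s*(s + 2)*(s + 3)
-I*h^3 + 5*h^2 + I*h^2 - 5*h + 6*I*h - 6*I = (h + 2*I)*(h + 3*I)*(-I*h + I)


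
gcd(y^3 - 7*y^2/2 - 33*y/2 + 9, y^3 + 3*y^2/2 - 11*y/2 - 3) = y + 3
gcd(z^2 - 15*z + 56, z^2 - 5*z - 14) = z - 7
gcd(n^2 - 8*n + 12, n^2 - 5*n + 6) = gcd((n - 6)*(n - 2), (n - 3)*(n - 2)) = n - 2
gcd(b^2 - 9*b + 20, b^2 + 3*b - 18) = 1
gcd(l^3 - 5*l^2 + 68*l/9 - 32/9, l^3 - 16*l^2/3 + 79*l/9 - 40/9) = l^2 - 11*l/3 + 8/3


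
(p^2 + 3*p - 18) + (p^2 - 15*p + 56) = 2*p^2 - 12*p + 38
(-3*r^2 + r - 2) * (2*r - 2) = -6*r^3 + 8*r^2 - 6*r + 4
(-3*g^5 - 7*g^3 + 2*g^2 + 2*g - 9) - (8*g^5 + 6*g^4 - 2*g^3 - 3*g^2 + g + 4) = -11*g^5 - 6*g^4 - 5*g^3 + 5*g^2 + g - 13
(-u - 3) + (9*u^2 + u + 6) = 9*u^2 + 3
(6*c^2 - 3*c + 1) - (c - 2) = 6*c^2 - 4*c + 3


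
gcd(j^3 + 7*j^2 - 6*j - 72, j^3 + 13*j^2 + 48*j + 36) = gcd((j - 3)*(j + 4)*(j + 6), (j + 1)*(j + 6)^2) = j + 6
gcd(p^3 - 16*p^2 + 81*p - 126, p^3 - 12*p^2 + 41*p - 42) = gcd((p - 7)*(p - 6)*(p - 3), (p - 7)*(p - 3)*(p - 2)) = p^2 - 10*p + 21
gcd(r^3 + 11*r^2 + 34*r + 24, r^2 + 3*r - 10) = 1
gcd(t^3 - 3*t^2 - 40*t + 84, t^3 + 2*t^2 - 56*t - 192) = t + 6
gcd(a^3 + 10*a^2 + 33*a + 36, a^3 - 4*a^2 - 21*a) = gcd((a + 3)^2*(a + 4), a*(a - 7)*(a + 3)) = a + 3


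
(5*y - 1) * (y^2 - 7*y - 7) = 5*y^3 - 36*y^2 - 28*y + 7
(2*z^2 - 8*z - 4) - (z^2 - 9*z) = z^2 + z - 4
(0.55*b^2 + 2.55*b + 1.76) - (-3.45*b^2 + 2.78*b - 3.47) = 4.0*b^2 - 0.23*b + 5.23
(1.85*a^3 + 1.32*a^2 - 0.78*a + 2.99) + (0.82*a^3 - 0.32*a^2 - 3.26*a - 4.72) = 2.67*a^3 + 1.0*a^2 - 4.04*a - 1.73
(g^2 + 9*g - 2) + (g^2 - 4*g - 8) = 2*g^2 + 5*g - 10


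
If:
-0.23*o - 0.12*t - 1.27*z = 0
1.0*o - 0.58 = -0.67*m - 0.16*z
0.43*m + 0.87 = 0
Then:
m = -2.02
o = 1.93558139534884 - 0.16*z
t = -10.2766666666667*z - 3.70986434108527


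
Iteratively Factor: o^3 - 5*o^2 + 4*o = (o - 4)*(o^2 - o) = (o - 4)*(o - 1)*(o)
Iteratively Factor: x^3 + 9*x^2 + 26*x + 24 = (x + 4)*(x^2 + 5*x + 6) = (x + 2)*(x + 4)*(x + 3)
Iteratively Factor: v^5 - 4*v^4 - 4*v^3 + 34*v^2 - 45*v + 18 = (v - 3)*(v^4 - v^3 - 7*v^2 + 13*v - 6) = (v - 3)*(v + 3)*(v^3 - 4*v^2 + 5*v - 2) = (v - 3)*(v - 1)*(v + 3)*(v^2 - 3*v + 2) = (v - 3)*(v - 2)*(v - 1)*(v + 3)*(v - 1)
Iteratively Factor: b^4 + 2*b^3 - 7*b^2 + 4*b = (b)*(b^3 + 2*b^2 - 7*b + 4) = b*(b - 1)*(b^2 + 3*b - 4) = b*(b - 1)^2*(b + 4)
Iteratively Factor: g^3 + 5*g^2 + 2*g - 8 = (g + 2)*(g^2 + 3*g - 4) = (g + 2)*(g + 4)*(g - 1)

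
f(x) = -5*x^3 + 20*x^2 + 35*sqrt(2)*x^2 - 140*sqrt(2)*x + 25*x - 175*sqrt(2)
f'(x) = -15*x^2 + 40*x + 70*sqrt(2)*x - 140*sqrt(2) + 25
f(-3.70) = 1597.26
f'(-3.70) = -892.62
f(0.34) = -298.47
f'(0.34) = -127.47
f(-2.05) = 442.28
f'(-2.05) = -520.97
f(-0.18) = -214.07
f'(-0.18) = -198.49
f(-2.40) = 637.11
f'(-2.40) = -592.98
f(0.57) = -324.44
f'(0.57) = -98.64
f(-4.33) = 2210.47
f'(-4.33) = -1056.07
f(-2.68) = 811.53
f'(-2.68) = -653.23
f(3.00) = -275.98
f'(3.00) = 108.99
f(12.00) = -955.73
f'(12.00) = -665.05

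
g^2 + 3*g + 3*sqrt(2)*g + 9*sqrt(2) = (g + 3)*(g + 3*sqrt(2))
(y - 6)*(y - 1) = y^2 - 7*y + 6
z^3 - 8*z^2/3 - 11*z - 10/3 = (z - 5)*(z + 1/3)*(z + 2)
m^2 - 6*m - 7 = (m - 7)*(m + 1)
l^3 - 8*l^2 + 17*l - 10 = (l - 5)*(l - 2)*(l - 1)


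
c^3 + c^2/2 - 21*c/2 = c*(c - 3)*(c + 7/2)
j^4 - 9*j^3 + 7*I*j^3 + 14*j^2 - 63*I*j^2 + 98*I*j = j*(j - 7)*(j - 2)*(j + 7*I)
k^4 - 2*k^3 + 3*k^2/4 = k^2*(k - 3/2)*(k - 1/2)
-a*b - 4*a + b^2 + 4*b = (-a + b)*(b + 4)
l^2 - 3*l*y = l*(l - 3*y)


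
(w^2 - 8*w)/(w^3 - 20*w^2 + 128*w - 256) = w/(w^2 - 12*w + 32)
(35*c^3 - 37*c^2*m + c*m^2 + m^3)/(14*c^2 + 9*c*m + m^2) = (5*c^2 - 6*c*m + m^2)/(2*c + m)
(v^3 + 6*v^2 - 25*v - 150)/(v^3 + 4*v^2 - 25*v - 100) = (v + 6)/(v + 4)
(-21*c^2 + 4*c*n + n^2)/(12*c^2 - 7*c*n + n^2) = (-7*c - n)/(4*c - n)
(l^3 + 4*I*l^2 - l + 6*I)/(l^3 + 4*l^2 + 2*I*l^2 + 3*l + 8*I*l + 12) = (l + 2*I)/(l + 4)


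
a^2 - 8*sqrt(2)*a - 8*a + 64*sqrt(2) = (a - 8)*(a - 8*sqrt(2))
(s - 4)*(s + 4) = s^2 - 16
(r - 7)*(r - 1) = r^2 - 8*r + 7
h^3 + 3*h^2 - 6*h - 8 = (h - 2)*(h + 1)*(h + 4)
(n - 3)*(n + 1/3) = n^2 - 8*n/3 - 1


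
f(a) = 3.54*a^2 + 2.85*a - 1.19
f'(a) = 7.08*a + 2.85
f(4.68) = 89.68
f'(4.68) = 35.98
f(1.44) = 10.25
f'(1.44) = 13.05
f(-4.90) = 69.84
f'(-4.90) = -31.84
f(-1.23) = 0.66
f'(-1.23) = -5.86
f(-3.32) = 28.37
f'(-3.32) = -20.66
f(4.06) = 68.73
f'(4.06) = 31.59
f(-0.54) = -1.70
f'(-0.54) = -0.97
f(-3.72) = 37.20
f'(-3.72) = -23.49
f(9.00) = 311.20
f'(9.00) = 66.57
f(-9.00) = 259.90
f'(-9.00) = -60.87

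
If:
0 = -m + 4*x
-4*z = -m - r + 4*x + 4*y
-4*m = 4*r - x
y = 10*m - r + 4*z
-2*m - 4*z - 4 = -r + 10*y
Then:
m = -2/7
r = 15/56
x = -1/14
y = -4/7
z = 143/224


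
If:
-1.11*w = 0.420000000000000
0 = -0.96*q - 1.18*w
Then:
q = 0.47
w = -0.38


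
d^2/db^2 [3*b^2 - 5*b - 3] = 6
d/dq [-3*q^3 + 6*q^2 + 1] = 3*q*(4 - 3*q)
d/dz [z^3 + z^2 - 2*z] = 3*z^2 + 2*z - 2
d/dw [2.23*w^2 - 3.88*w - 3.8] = 4.46*w - 3.88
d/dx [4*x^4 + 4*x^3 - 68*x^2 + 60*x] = 16*x^3 + 12*x^2 - 136*x + 60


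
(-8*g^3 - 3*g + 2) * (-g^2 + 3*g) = 8*g^5 - 24*g^4 + 3*g^3 - 11*g^2 + 6*g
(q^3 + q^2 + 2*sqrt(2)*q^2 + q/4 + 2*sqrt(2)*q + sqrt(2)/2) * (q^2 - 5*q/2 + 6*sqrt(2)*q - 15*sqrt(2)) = q^5 - 3*q^4/2 + 8*sqrt(2)*q^4 - 12*sqrt(2)*q^3 + 87*q^3/4 - 293*q^2/8 - 18*sqrt(2)*q^2 - 54*q - 5*sqrt(2)*q - 15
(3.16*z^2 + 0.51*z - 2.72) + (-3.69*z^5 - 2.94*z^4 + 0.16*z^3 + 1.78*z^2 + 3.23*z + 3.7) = -3.69*z^5 - 2.94*z^4 + 0.16*z^3 + 4.94*z^2 + 3.74*z + 0.98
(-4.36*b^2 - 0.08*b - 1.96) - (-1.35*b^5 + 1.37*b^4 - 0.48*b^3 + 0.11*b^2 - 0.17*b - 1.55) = 1.35*b^5 - 1.37*b^4 + 0.48*b^3 - 4.47*b^2 + 0.09*b - 0.41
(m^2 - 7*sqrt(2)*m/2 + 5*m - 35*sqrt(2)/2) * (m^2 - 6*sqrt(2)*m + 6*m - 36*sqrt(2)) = m^4 - 19*sqrt(2)*m^3/2 + 11*m^3 - 209*sqrt(2)*m^2/2 + 72*m^2 - 285*sqrt(2)*m + 462*m + 1260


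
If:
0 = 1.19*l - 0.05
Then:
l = 0.04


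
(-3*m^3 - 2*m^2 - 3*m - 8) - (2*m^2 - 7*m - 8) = -3*m^3 - 4*m^2 + 4*m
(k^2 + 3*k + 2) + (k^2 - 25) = 2*k^2 + 3*k - 23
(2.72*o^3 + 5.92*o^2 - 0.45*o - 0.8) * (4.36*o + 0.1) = 11.8592*o^4 + 26.0832*o^3 - 1.37*o^2 - 3.533*o - 0.08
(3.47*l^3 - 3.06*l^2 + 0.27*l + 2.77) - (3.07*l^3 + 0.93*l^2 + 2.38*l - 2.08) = 0.4*l^3 - 3.99*l^2 - 2.11*l + 4.85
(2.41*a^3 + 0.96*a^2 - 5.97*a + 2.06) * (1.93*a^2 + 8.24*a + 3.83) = 4.6513*a^5 + 21.7112*a^4 + 5.6186*a^3 - 41.5402*a^2 - 5.8907*a + 7.8898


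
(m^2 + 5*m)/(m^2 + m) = (m + 5)/(m + 1)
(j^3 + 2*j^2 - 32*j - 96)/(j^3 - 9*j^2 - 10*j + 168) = (j + 4)/(j - 7)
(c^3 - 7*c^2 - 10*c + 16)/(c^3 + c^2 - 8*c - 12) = (c^2 - 9*c + 8)/(c^2 - c - 6)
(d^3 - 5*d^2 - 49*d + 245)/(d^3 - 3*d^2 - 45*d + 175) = (d - 7)/(d - 5)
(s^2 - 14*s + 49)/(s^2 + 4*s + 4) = (s^2 - 14*s + 49)/(s^2 + 4*s + 4)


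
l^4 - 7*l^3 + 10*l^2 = l^2*(l - 5)*(l - 2)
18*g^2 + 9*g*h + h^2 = (3*g + h)*(6*g + h)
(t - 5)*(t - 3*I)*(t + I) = t^3 - 5*t^2 - 2*I*t^2 + 3*t + 10*I*t - 15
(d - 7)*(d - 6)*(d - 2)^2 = d^4 - 17*d^3 + 98*d^2 - 220*d + 168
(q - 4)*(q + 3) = q^2 - q - 12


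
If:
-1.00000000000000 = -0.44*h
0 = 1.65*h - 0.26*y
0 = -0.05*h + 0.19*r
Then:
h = 2.27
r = 0.60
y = 14.42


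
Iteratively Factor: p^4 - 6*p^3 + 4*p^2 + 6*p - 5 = (p - 5)*(p^3 - p^2 - p + 1) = (p - 5)*(p - 1)*(p^2 - 1) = (p - 5)*(p - 1)*(p + 1)*(p - 1)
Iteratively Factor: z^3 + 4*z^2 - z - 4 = (z + 4)*(z^2 - 1) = (z + 1)*(z + 4)*(z - 1)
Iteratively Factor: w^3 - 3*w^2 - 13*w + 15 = (w - 5)*(w^2 + 2*w - 3) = (w - 5)*(w + 3)*(w - 1)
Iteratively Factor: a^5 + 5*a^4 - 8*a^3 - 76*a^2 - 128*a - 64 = (a + 1)*(a^4 + 4*a^3 - 12*a^2 - 64*a - 64) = (a + 1)*(a + 2)*(a^3 + 2*a^2 - 16*a - 32) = (a + 1)*(a + 2)^2*(a^2 - 16) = (a + 1)*(a + 2)^2*(a + 4)*(a - 4)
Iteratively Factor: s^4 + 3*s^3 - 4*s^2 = (s)*(s^3 + 3*s^2 - 4*s) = s^2*(s^2 + 3*s - 4) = s^2*(s - 1)*(s + 4)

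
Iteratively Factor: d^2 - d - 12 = (d - 4)*(d + 3)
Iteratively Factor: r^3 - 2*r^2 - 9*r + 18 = (r - 3)*(r^2 + r - 6) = (r - 3)*(r - 2)*(r + 3)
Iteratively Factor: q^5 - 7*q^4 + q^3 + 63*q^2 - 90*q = (q + 3)*(q^4 - 10*q^3 + 31*q^2 - 30*q) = q*(q + 3)*(q^3 - 10*q^2 + 31*q - 30) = q*(q - 3)*(q + 3)*(q^2 - 7*q + 10) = q*(q - 3)*(q - 2)*(q + 3)*(q - 5)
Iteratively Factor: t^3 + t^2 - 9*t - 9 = (t + 3)*(t^2 - 2*t - 3) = (t + 1)*(t + 3)*(t - 3)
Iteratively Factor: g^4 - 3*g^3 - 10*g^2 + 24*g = (g - 2)*(g^3 - g^2 - 12*g) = g*(g - 2)*(g^2 - g - 12) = g*(g - 4)*(g - 2)*(g + 3)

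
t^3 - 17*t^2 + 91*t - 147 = (t - 7)^2*(t - 3)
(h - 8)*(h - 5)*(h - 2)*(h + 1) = h^4 - 14*h^3 + 51*h^2 - 14*h - 80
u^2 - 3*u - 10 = (u - 5)*(u + 2)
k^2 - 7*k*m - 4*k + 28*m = (k - 4)*(k - 7*m)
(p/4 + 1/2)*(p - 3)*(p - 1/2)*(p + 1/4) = p^4/4 - 5*p^3/16 - 47*p^2/32 + 13*p/32 + 3/16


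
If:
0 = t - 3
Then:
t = 3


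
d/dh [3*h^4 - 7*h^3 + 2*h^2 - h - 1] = 12*h^3 - 21*h^2 + 4*h - 1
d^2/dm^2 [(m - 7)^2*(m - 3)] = 6*m - 34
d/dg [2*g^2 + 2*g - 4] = 4*g + 2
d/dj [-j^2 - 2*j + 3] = -2*j - 2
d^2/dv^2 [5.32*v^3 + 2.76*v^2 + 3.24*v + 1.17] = 31.92*v + 5.52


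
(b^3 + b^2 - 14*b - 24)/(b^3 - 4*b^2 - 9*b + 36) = (b + 2)/(b - 3)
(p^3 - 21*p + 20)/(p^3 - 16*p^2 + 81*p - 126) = (p^3 - 21*p + 20)/(p^3 - 16*p^2 + 81*p - 126)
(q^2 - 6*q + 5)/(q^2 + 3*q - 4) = (q - 5)/(q + 4)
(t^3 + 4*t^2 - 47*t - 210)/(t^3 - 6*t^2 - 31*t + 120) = (t^2 - t - 42)/(t^2 - 11*t + 24)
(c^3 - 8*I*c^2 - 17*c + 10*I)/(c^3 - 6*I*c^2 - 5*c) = (c - 2*I)/c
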